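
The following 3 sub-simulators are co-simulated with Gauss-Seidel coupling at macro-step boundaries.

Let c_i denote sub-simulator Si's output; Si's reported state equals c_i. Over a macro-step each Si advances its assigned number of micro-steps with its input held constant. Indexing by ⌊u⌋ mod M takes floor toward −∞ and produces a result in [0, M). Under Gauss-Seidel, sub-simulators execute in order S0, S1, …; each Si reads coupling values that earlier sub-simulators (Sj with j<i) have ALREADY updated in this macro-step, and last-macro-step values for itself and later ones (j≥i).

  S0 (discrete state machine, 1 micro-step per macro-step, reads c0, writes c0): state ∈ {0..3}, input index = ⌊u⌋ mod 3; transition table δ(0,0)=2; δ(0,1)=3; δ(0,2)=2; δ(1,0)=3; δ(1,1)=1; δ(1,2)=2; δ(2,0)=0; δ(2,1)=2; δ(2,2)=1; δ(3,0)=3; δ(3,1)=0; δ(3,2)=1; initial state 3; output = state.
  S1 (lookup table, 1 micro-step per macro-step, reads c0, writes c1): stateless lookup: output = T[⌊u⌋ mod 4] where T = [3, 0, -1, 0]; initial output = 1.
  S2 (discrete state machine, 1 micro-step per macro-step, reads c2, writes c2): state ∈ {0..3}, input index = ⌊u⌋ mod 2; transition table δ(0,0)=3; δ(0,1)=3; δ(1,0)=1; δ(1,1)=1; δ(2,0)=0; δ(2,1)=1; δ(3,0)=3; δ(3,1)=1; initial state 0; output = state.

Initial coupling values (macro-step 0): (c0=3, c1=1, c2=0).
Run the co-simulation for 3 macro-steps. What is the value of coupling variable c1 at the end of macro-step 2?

macro 1: S0 reads c0=3 → after 1×micro: 3; S1 reads c0=3 → after 1×micro: 0; S2 reads c2=0 → after 1×micro: 3 ⇒ (c0=3, c1=0, c2=3)
macro 2: S0 reads c0=3 → after 1×micro: 3; S1 reads c0=3 → after 1×micro: 0; S2 reads c2=3 → after 1×micro: 1 ⇒ (c0=3, c1=0, c2=1)
macro 3: S0 reads c0=3 → after 1×micro: 3; S1 reads c0=3 → after 1×micro: 0; S2 reads c2=1 → after 1×micro: 1 ⇒ (c0=3, c1=0, c2=1)

c1 at macro-step 2 = 0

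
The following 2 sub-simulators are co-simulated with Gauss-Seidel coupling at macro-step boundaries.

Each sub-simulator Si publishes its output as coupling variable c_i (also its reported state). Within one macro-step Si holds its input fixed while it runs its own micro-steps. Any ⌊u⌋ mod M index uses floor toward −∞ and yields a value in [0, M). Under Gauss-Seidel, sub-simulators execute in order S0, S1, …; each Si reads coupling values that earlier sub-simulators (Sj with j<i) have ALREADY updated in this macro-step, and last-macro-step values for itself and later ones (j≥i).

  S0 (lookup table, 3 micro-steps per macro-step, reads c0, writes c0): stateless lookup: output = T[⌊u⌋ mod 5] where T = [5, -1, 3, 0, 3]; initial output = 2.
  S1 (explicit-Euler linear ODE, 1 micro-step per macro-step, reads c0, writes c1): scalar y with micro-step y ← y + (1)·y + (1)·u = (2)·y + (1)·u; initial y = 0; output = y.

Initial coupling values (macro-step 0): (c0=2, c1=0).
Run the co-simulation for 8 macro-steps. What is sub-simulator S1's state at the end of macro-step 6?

macro 1: S0 reads c0=2 → after 3×micro: 3; S1 reads c0=3 → after 1×micro: 3 ⇒ (c0=3, c1=3)
macro 2: S0 reads c0=3 → after 3×micro: 0; S1 reads c0=0 → after 1×micro: 6 ⇒ (c0=0, c1=6)
macro 3: S0 reads c0=0 → after 3×micro: 5; S1 reads c0=5 → after 1×micro: 17 ⇒ (c0=5, c1=17)
macro 4: S0 reads c0=5 → after 3×micro: 5; S1 reads c0=5 → after 1×micro: 39 ⇒ (c0=5, c1=39)
macro 5: S0 reads c0=5 → after 3×micro: 5; S1 reads c0=5 → after 1×micro: 83 ⇒ (c0=5, c1=83)
macro 6: S0 reads c0=5 → after 3×micro: 5; S1 reads c0=5 → after 1×micro: 171 ⇒ (c0=5, c1=171)
macro 7: S0 reads c0=5 → after 3×micro: 5; S1 reads c0=5 → after 1×micro: 347 ⇒ (c0=5, c1=347)
macro 8: S0 reads c0=5 → after 3×micro: 5; S1 reads c0=5 → after 1×micro: 699 ⇒ (c0=5, c1=699)

S1 state at macro-step 6 = 171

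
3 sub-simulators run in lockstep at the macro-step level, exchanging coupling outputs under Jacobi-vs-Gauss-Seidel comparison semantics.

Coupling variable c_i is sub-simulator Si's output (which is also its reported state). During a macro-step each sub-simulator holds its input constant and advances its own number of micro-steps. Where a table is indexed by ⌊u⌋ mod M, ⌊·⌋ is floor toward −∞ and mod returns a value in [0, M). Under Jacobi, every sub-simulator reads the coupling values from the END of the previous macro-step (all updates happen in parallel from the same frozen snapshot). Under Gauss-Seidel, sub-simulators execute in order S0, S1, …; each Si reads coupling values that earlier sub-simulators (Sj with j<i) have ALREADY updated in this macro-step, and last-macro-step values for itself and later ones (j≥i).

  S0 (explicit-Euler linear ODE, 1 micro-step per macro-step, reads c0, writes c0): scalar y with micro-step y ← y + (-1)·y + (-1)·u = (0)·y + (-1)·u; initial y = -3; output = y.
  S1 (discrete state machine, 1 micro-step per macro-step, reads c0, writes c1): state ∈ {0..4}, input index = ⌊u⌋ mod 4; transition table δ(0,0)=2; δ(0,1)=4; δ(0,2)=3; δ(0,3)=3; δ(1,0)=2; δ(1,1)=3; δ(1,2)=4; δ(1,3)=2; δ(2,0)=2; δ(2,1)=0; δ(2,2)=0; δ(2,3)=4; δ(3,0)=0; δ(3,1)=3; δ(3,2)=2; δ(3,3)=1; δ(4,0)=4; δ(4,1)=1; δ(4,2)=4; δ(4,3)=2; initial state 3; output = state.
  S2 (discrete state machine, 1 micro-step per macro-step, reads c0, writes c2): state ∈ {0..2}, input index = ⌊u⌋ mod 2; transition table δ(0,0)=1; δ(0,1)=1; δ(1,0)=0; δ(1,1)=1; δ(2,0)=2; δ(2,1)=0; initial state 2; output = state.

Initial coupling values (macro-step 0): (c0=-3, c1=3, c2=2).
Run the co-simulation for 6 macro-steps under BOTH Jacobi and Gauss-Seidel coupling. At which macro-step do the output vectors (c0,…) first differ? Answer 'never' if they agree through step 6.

first divergence at macro-step: 1

[Jacobi] macro 1: S0 reads c0=-3 → after 1×micro: 3; S1 reads c0=-3 → after 1×micro: 3; S2 reads c0=-3 → after 1×micro: 0 ⇒ (c0=3, c1=3, c2=0)
[Jacobi] macro 2: S0 reads c0=3 → after 1×micro: -3; S1 reads c0=3 → after 1×micro: 1; S2 reads c0=3 → after 1×micro: 1 ⇒ (c0=-3, c1=1, c2=1)
[Jacobi] macro 3: S0 reads c0=-3 → after 1×micro: 3; S1 reads c0=-3 → after 1×micro: 3; S2 reads c0=-3 → after 1×micro: 1 ⇒ (c0=3, c1=3, c2=1)
[Jacobi] macro 4: S0 reads c0=3 → after 1×micro: -3; S1 reads c0=3 → after 1×micro: 1; S2 reads c0=3 → after 1×micro: 1 ⇒ (c0=-3, c1=1, c2=1)
[Jacobi] macro 5: S0 reads c0=-3 → after 1×micro: 3; S1 reads c0=-3 → after 1×micro: 3; S2 reads c0=-3 → after 1×micro: 1 ⇒ (c0=3, c1=3, c2=1)
[Jacobi] macro 6: S0 reads c0=3 → after 1×micro: -3; S1 reads c0=3 → after 1×micro: 1; S2 reads c0=3 → after 1×micro: 1 ⇒ (c0=-3, c1=1, c2=1)
[Gauss-Seidel] macro 1: S0 reads c0=-3 → after 1×micro: 3; S1 reads c0=3 → after 1×micro: 1; S2 reads c0=3 → after 1×micro: 0 ⇒ (c0=3, c1=1, c2=0)
[Gauss-Seidel] macro 2: S0 reads c0=3 → after 1×micro: -3; S1 reads c0=-3 → after 1×micro: 3; S2 reads c0=-3 → after 1×micro: 1 ⇒ (c0=-3, c1=3, c2=1)
[Gauss-Seidel] macro 3: S0 reads c0=-3 → after 1×micro: 3; S1 reads c0=3 → after 1×micro: 1; S2 reads c0=3 → after 1×micro: 1 ⇒ (c0=3, c1=1, c2=1)
[Gauss-Seidel] macro 4: S0 reads c0=3 → after 1×micro: -3; S1 reads c0=-3 → after 1×micro: 3; S2 reads c0=-3 → after 1×micro: 1 ⇒ (c0=-3, c1=3, c2=1)
[Gauss-Seidel] macro 5: S0 reads c0=-3 → after 1×micro: 3; S1 reads c0=3 → after 1×micro: 1; S2 reads c0=3 → after 1×micro: 1 ⇒ (c0=3, c1=1, c2=1)
[Gauss-Seidel] macro 6: S0 reads c0=3 → after 1×micro: -3; S1 reads c0=-3 → after 1×micro: 3; S2 reads c0=-3 → after 1×micro: 1 ⇒ (c0=-3, c1=3, c2=1)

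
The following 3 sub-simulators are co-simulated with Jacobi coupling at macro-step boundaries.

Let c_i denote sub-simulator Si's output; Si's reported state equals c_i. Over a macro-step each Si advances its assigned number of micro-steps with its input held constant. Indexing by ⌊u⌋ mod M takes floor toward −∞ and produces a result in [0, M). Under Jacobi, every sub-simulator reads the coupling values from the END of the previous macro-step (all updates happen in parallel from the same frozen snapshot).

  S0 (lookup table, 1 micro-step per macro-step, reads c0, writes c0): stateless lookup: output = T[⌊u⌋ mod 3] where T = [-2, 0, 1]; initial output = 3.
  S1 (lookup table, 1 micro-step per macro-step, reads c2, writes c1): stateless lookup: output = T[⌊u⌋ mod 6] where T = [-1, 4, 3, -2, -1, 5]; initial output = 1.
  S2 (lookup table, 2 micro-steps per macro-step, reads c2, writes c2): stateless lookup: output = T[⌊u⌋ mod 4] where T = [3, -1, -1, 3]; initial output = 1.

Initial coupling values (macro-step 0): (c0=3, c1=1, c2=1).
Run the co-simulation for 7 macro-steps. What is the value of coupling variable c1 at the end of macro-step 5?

macro 1: S0 reads c0=3 → after 1×micro: -2; S1 reads c2=1 → after 1×micro: 4; S2 reads c2=1 → after 2×micro: -1 ⇒ (c0=-2, c1=4, c2=-1)
macro 2: S0 reads c0=-2 → after 1×micro: 0; S1 reads c2=-1 → after 1×micro: 5; S2 reads c2=-1 → after 2×micro: 3 ⇒ (c0=0, c1=5, c2=3)
macro 3: S0 reads c0=0 → after 1×micro: -2; S1 reads c2=3 → after 1×micro: -2; S2 reads c2=3 → after 2×micro: 3 ⇒ (c0=-2, c1=-2, c2=3)
macro 4: S0 reads c0=-2 → after 1×micro: 0; S1 reads c2=3 → after 1×micro: -2; S2 reads c2=3 → after 2×micro: 3 ⇒ (c0=0, c1=-2, c2=3)
macro 5: S0 reads c0=0 → after 1×micro: -2; S1 reads c2=3 → after 1×micro: -2; S2 reads c2=3 → after 2×micro: 3 ⇒ (c0=-2, c1=-2, c2=3)
macro 6: S0 reads c0=-2 → after 1×micro: 0; S1 reads c2=3 → after 1×micro: -2; S2 reads c2=3 → after 2×micro: 3 ⇒ (c0=0, c1=-2, c2=3)
macro 7: S0 reads c0=0 → after 1×micro: -2; S1 reads c2=3 → after 1×micro: -2; S2 reads c2=3 → after 2×micro: 3 ⇒ (c0=-2, c1=-2, c2=3)

c1 at macro-step 5 = -2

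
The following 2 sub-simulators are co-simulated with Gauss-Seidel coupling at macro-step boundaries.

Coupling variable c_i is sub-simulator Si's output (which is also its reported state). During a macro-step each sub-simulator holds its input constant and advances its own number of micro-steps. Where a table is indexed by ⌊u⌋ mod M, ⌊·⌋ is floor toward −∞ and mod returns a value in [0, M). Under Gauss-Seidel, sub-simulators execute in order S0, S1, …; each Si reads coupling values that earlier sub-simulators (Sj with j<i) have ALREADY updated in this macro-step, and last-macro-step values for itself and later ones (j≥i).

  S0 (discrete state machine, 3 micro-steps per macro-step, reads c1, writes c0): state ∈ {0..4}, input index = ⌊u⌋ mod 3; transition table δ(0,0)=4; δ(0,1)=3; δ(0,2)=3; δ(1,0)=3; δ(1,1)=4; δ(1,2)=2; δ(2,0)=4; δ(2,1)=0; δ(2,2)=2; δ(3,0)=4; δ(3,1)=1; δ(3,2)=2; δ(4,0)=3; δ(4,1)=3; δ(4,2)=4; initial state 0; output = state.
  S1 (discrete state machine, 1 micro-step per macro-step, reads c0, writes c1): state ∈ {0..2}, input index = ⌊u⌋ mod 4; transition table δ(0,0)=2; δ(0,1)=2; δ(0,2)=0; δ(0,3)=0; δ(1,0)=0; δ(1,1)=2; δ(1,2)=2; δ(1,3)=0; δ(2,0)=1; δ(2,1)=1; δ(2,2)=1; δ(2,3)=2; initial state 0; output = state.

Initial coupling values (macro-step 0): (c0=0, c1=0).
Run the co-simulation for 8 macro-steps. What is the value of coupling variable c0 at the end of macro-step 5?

macro 1: S0 reads c1=0 → after 3×micro: 4; S1 reads c0=4 → after 1×micro: 2 ⇒ (c0=4, c1=2)
macro 2: S0 reads c1=2 → after 3×micro: 4; S1 reads c0=4 → after 1×micro: 1 ⇒ (c0=4, c1=1)
macro 3: S0 reads c1=1 → after 3×micro: 4; S1 reads c0=4 → after 1×micro: 0 ⇒ (c0=4, c1=0)
macro 4: S0 reads c1=0 → after 3×micro: 3; S1 reads c0=3 → after 1×micro: 0 ⇒ (c0=3, c1=0)
macro 5: S0 reads c1=0 → after 3×micro: 4; S1 reads c0=4 → after 1×micro: 2 ⇒ (c0=4, c1=2)
macro 6: S0 reads c1=2 → after 3×micro: 4; S1 reads c0=4 → after 1×micro: 1 ⇒ (c0=4, c1=1)
macro 7: S0 reads c1=1 → after 3×micro: 4; S1 reads c0=4 → after 1×micro: 0 ⇒ (c0=4, c1=0)
macro 8: S0 reads c1=0 → after 3×micro: 3; S1 reads c0=3 → after 1×micro: 0 ⇒ (c0=3, c1=0)

c0 at macro-step 5 = 4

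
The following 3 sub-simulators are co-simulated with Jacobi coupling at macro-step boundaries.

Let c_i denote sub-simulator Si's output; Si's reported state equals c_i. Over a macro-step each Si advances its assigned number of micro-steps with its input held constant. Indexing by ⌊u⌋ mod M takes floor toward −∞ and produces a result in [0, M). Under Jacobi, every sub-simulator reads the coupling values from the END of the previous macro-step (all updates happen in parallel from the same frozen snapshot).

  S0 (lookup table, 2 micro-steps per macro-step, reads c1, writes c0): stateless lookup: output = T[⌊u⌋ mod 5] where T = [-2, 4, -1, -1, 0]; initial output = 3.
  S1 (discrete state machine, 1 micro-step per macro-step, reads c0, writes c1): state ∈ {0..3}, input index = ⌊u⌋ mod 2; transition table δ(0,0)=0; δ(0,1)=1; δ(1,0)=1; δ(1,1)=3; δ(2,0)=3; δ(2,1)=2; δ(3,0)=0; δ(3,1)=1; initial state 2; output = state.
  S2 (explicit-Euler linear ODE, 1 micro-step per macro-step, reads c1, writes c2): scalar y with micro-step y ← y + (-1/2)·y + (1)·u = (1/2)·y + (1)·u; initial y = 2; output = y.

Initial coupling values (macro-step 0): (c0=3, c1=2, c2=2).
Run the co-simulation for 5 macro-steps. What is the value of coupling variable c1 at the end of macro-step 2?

macro 1: S0 reads c1=2 → after 2×micro: -1; S1 reads c0=3 → after 1×micro: 2; S2 reads c1=2 → after 1×micro: 3 ⇒ (c0=-1, c1=2, c2=3)
macro 2: S0 reads c1=2 → after 2×micro: -1; S1 reads c0=-1 → after 1×micro: 2; S2 reads c1=2 → after 1×micro: 7/2 ⇒ (c0=-1, c1=2, c2=7/2)
macro 3: S0 reads c1=2 → after 2×micro: -1; S1 reads c0=-1 → after 1×micro: 2; S2 reads c1=2 → after 1×micro: 15/4 ⇒ (c0=-1, c1=2, c2=15/4)
macro 4: S0 reads c1=2 → after 2×micro: -1; S1 reads c0=-1 → after 1×micro: 2; S2 reads c1=2 → after 1×micro: 31/8 ⇒ (c0=-1, c1=2, c2=31/8)
macro 5: S0 reads c1=2 → after 2×micro: -1; S1 reads c0=-1 → after 1×micro: 2; S2 reads c1=2 → after 1×micro: 63/16 ⇒ (c0=-1, c1=2, c2=63/16)

c1 at macro-step 2 = 2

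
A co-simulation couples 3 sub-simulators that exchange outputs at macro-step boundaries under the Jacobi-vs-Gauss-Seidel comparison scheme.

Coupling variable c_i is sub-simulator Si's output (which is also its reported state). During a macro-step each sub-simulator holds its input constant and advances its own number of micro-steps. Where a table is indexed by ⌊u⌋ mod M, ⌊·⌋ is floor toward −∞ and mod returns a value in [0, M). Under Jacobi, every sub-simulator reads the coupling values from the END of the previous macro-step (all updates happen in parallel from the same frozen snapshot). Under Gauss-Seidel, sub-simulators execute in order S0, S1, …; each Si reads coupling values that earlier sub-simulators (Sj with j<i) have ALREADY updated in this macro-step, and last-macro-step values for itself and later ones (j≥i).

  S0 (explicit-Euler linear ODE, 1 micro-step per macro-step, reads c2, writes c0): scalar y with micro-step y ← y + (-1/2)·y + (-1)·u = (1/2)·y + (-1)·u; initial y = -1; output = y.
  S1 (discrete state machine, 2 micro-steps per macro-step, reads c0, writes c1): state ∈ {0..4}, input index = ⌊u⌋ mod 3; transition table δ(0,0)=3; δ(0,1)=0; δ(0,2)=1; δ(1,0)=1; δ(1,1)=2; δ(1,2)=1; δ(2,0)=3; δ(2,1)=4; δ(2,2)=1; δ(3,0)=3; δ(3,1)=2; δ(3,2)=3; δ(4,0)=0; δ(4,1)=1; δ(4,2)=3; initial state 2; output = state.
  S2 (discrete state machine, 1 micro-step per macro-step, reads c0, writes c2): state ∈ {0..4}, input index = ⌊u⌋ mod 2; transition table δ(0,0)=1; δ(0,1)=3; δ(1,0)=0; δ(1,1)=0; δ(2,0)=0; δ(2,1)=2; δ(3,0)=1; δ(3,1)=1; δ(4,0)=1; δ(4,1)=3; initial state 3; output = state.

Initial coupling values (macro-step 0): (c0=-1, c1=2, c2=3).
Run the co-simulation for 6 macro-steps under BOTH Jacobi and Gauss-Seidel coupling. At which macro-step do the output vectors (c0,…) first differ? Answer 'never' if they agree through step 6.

first divergence at macro-step: 3

[Jacobi] macro 1: S0 reads c2=3 → after 1×micro: -7/2; S1 reads c0=-1 → after 2×micro: 1; S2 reads c0=-1 → after 1×micro: 1 ⇒ (c0=-7/2, c1=1, c2=1)
[Jacobi] macro 2: S0 reads c2=1 → after 1×micro: -11/4; S1 reads c0=-7/2 → after 2×micro: 1; S2 reads c0=-7/2 → after 1×micro: 0 ⇒ (c0=-11/4, c1=1, c2=0)
[Jacobi] macro 3: S0 reads c2=0 → after 1×micro: -11/8; S1 reads c0=-11/4 → after 2×micro: 1; S2 reads c0=-11/4 → after 1×micro: 3 ⇒ (c0=-11/8, c1=1, c2=3)
[Jacobi] macro 4: S0 reads c2=3 → after 1×micro: -59/16; S1 reads c0=-11/8 → after 2×micro: 4; S2 reads c0=-11/8 → after 1×micro: 1 ⇒ (c0=-59/16, c1=4, c2=1)
[Jacobi] macro 5: S0 reads c2=1 → after 1×micro: -91/32; S1 reads c0=-59/16 → after 2×micro: 3; S2 reads c0=-59/16 → after 1×micro: 0 ⇒ (c0=-91/32, c1=3, c2=0)
[Jacobi] macro 6: S0 reads c2=0 → after 1×micro: -91/64; S1 reads c0=-91/32 → after 2×micro: 3; S2 reads c0=-91/32 → after 1×micro: 3 ⇒ (c0=-91/64, c1=3, c2=3)
[Gauss-Seidel] macro 1: S0 reads c2=3 → after 1×micro: -7/2; S1 reads c0=-7/2 → after 2×micro: 1; S2 reads c0=-7/2 → after 1×micro: 1 ⇒ (c0=-7/2, c1=1, c2=1)
[Gauss-Seidel] macro 2: S0 reads c2=1 → after 1×micro: -11/4; S1 reads c0=-11/4 → after 2×micro: 1; S2 reads c0=-11/4 → after 1×micro: 0 ⇒ (c0=-11/4, c1=1, c2=0)
[Gauss-Seidel] macro 3: S0 reads c2=0 → after 1×micro: -11/8; S1 reads c0=-11/8 → after 2×micro: 4; S2 reads c0=-11/8 → after 1×micro: 1 ⇒ (c0=-11/8, c1=4, c2=1)
[Gauss-Seidel] macro 4: S0 reads c2=1 → after 1×micro: -27/16; S1 reads c0=-27/16 → after 2×micro: 2; S2 reads c0=-27/16 → after 1×micro: 0 ⇒ (c0=-27/16, c1=2, c2=0)
[Gauss-Seidel] macro 5: S0 reads c2=0 → after 1×micro: -27/32; S1 reads c0=-27/32 → after 2×micro: 1; S2 reads c0=-27/32 → after 1×micro: 3 ⇒ (c0=-27/32, c1=1, c2=3)
[Gauss-Seidel] macro 6: S0 reads c2=3 → after 1×micro: -219/64; S1 reads c0=-219/64 → after 2×micro: 1; S2 reads c0=-219/64 → after 1×micro: 1 ⇒ (c0=-219/64, c1=1, c2=1)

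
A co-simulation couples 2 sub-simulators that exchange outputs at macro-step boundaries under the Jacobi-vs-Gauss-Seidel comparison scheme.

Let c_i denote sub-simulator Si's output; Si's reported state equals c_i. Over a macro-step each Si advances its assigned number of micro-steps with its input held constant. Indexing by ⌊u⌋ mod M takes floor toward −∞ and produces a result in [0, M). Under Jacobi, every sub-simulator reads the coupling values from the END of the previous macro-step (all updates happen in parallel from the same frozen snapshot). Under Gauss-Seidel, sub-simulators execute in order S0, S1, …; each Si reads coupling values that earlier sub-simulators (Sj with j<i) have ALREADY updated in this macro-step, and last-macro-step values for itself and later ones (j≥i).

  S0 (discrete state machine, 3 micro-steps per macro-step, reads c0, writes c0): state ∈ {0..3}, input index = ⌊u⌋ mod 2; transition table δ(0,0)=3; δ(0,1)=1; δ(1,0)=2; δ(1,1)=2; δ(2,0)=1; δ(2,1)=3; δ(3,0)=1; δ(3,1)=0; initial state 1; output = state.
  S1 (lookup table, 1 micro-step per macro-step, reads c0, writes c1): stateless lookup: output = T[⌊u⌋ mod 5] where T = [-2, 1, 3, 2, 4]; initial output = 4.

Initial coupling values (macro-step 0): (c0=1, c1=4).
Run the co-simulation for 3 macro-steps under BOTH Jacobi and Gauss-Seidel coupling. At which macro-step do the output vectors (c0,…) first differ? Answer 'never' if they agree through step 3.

first divergence at macro-step: 1

[Jacobi] macro 1: S0 reads c0=1 → after 3×micro: 0; S1 reads c0=1 → after 1×micro: 1 ⇒ (c0=0, c1=1)
[Jacobi] macro 2: S0 reads c0=0 → after 3×micro: 2; S1 reads c0=0 → after 1×micro: -2 ⇒ (c0=2, c1=-2)
[Jacobi] macro 3: S0 reads c0=2 → after 3×micro: 1; S1 reads c0=2 → after 1×micro: 3 ⇒ (c0=1, c1=3)
[Gauss-Seidel] macro 1: S0 reads c0=1 → after 3×micro: 0; S1 reads c0=0 → after 1×micro: -2 ⇒ (c0=0, c1=-2)
[Gauss-Seidel] macro 2: S0 reads c0=0 → after 3×micro: 2; S1 reads c0=2 → after 1×micro: 3 ⇒ (c0=2, c1=3)
[Gauss-Seidel] macro 3: S0 reads c0=2 → after 3×micro: 1; S1 reads c0=1 → after 1×micro: 1 ⇒ (c0=1, c1=1)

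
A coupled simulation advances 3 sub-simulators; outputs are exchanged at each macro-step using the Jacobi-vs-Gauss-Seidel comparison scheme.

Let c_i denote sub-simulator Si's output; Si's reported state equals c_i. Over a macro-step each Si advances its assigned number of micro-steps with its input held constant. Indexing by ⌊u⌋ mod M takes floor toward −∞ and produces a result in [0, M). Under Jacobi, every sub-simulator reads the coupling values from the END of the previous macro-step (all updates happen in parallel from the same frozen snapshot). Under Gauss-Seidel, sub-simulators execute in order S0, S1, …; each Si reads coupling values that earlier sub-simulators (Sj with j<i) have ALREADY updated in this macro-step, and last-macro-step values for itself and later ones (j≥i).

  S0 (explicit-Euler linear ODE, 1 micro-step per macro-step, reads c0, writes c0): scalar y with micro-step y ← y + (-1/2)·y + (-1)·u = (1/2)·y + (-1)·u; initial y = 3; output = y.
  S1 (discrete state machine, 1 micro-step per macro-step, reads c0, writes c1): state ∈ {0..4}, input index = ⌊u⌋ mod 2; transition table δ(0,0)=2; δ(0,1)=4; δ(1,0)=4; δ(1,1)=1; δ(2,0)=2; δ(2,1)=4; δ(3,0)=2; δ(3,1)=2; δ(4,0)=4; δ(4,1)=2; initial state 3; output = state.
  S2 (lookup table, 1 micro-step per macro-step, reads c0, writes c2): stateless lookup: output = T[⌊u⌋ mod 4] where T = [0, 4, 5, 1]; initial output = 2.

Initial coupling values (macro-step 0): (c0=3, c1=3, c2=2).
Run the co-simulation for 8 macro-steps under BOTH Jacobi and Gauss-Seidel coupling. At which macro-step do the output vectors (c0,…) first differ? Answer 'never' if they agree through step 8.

[Jacobi] macro 1: S0 reads c0=3 → after 1×micro: -3/2; S1 reads c0=3 → after 1×micro: 2; S2 reads c0=3 → after 1×micro: 1 ⇒ (c0=-3/2, c1=2, c2=1)
[Jacobi] macro 2: S0 reads c0=-3/2 → after 1×micro: 3/4; S1 reads c0=-3/2 → after 1×micro: 2; S2 reads c0=-3/2 → after 1×micro: 5 ⇒ (c0=3/4, c1=2, c2=5)
[Jacobi] macro 3: S0 reads c0=3/4 → after 1×micro: -3/8; S1 reads c0=3/4 → after 1×micro: 2; S2 reads c0=3/4 → after 1×micro: 0 ⇒ (c0=-3/8, c1=2, c2=0)
[Jacobi] macro 4: S0 reads c0=-3/8 → after 1×micro: 3/16; S1 reads c0=-3/8 → after 1×micro: 4; S2 reads c0=-3/8 → after 1×micro: 1 ⇒ (c0=3/16, c1=4, c2=1)
[Jacobi] macro 5: S0 reads c0=3/16 → after 1×micro: -3/32; S1 reads c0=3/16 → after 1×micro: 4; S2 reads c0=3/16 → after 1×micro: 0 ⇒ (c0=-3/32, c1=4, c2=0)
[Jacobi] macro 6: S0 reads c0=-3/32 → after 1×micro: 3/64; S1 reads c0=-3/32 → after 1×micro: 2; S2 reads c0=-3/32 → after 1×micro: 1 ⇒ (c0=3/64, c1=2, c2=1)
[Jacobi] macro 7: S0 reads c0=3/64 → after 1×micro: -3/128; S1 reads c0=3/64 → after 1×micro: 2; S2 reads c0=3/64 → after 1×micro: 0 ⇒ (c0=-3/128, c1=2, c2=0)
[Jacobi] macro 8: S0 reads c0=-3/128 → after 1×micro: 3/256; S1 reads c0=-3/128 → after 1×micro: 4; S2 reads c0=-3/128 → after 1×micro: 1 ⇒ (c0=3/256, c1=4, c2=1)
[Gauss-Seidel] macro 1: S0 reads c0=3 → after 1×micro: -3/2; S1 reads c0=-3/2 → after 1×micro: 2; S2 reads c0=-3/2 → after 1×micro: 5 ⇒ (c0=-3/2, c1=2, c2=5)
[Gauss-Seidel] macro 2: S0 reads c0=-3/2 → after 1×micro: 3/4; S1 reads c0=3/4 → after 1×micro: 2; S2 reads c0=3/4 → after 1×micro: 0 ⇒ (c0=3/4, c1=2, c2=0)
[Gauss-Seidel] macro 3: S0 reads c0=3/4 → after 1×micro: -3/8; S1 reads c0=-3/8 → after 1×micro: 4; S2 reads c0=-3/8 → after 1×micro: 1 ⇒ (c0=-3/8, c1=4, c2=1)
[Gauss-Seidel] macro 4: S0 reads c0=-3/8 → after 1×micro: 3/16; S1 reads c0=3/16 → after 1×micro: 4; S2 reads c0=3/16 → after 1×micro: 0 ⇒ (c0=3/16, c1=4, c2=0)
[Gauss-Seidel] macro 5: S0 reads c0=3/16 → after 1×micro: -3/32; S1 reads c0=-3/32 → after 1×micro: 2; S2 reads c0=-3/32 → after 1×micro: 1 ⇒ (c0=-3/32, c1=2, c2=1)
[Gauss-Seidel] macro 6: S0 reads c0=-3/32 → after 1×micro: 3/64; S1 reads c0=3/64 → after 1×micro: 2; S2 reads c0=3/64 → after 1×micro: 0 ⇒ (c0=3/64, c1=2, c2=0)
[Gauss-Seidel] macro 7: S0 reads c0=3/64 → after 1×micro: -3/128; S1 reads c0=-3/128 → after 1×micro: 4; S2 reads c0=-3/128 → after 1×micro: 1 ⇒ (c0=-3/128, c1=4, c2=1)
[Gauss-Seidel] macro 8: S0 reads c0=-3/128 → after 1×micro: 3/256; S1 reads c0=3/256 → after 1×micro: 4; S2 reads c0=3/256 → after 1×micro: 0 ⇒ (c0=3/256, c1=4, c2=0)

first divergence at macro-step: 1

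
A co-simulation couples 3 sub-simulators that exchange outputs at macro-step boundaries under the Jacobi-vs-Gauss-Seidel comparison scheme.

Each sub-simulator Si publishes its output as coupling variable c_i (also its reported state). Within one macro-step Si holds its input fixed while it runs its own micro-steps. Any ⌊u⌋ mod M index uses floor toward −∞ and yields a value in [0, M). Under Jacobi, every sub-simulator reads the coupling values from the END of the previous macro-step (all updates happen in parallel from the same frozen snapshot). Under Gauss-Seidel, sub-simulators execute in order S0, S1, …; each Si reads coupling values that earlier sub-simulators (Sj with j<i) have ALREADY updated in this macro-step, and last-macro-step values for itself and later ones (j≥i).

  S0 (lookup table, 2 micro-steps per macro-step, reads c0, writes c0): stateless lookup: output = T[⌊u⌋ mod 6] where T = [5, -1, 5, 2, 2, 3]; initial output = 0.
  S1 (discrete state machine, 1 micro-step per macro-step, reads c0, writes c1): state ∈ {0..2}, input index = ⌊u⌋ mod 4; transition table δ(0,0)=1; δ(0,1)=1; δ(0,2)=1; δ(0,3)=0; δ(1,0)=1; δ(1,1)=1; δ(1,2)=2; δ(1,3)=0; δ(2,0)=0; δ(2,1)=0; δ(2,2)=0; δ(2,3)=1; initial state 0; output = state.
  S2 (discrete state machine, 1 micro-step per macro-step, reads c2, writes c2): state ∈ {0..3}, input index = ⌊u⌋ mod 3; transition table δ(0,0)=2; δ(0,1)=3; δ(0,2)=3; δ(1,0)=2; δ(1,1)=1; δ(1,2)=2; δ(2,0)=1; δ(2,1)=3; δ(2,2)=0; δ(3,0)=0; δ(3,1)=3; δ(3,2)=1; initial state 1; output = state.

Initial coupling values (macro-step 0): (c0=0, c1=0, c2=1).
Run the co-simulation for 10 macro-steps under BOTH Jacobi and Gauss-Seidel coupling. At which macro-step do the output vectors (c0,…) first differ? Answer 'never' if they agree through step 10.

first divergence at macro-step: 2

[Jacobi] macro 1: S0 reads c0=0 → after 2×micro: 5; S1 reads c0=0 → after 1×micro: 1; S2 reads c2=1 → after 1×micro: 1 ⇒ (c0=5, c1=1, c2=1)
[Jacobi] macro 2: S0 reads c0=5 → after 2×micro: 3; S1 reads c0=5 → after 1×micro: 1; S2 reads c2=1 → after 1×micro: 1 ⇒ (c0=3, c1=1, c2=1)
[Jacobi] macro 3: S0 reads c0=3 → after 2×micro: 2; S1 reads c0=3 → after 1×micro: 0; S2 reads c2=1 → after 1×micro: 1 ⇒ (c0=2, c1=0, c2=1)
[Jacobi] macro 4: S0 reads c0=2 → after 2×micro: 5; S1 reads c0=2 → after 1×micro: 1; S2 reads c2=1 → after 1×micro: 1 ⇒ (c0=5, c1=1, c2=1)
[Jacobi] macro 5: S0 reads c0=5 → after 2×micro: 3; S1 reads c0=5 → after 1×micro: 1; S2 reads c2=1 → after 1×micro: 1 ⇒ (c0=3, c1=1, c2=1)
[Jacobi] macro 6: S0 reads c0=3 → after 2×micro: 2; S1 reads c0=3 → after 1×micro: 0; S2 reads c2=1 → after 1×micro: 1 ⇒ (c0=2, c1=0, c2=1)
[Jacobi] macro 7: S0 reads c0=2 → after 2×micro: 5; S1 reads c0=2 → after 1×micro: 1; S2 reads c2=1 → after 1×micro: 1 ⇒ (c0=5, c1=1, c2=1)
[Jacobi] macro 8: S0 reads c0=5 → after 2×micro: 3; S1 reads c0=5 → after 1×micro: 1; S2 reads c2=1 → after 1×micro: 1 ⇒ (c0=3, c1=1, c2=1)
[Jacobi] macro 9: S0 reads c0=3 → after 2×micro: 2; S1 reads c0=3 → after 1×micro: 0; S2 reads c2=1 → after 1×micro: 1 ⇒ (c0=2, c1=0, c2=1)
[Jacobi] macro 10: S0 reads c0=2 → after 2×micro: 5; S1 reads c0=2 → after 1×micro: 1; S2 reads c2=1 → after 1×micro: 1 ⇒ (c0=5, c1=1, c2=1)
[Gauss-Seidel] macro 1: S0 reads c0=0 → after 2×micro: 5; S1 reads c0=5 → after 1×micro: 1; S2 reads c2=1 → after 1×micro: 1 ⇒ (c0=5, c1=1, c2=1)
[Gauss-Seidel] macro 2: S0 reads c0=5 → after 2×micro: 3; S1 reads c0=3 → after 1×micro: 0; S2 reads c2=1 → after 1×micro: 1 ⇒ (c0=3, c1=0, c2=1)
[Gauss-Seidel] macro 3: S0 reads c0=3 → after 2×micro: 2; S1 reads c0=2 → after 1×micro: 1; S2 reads c2=1 → after 1×micro: 1 ⇒ (c0=2, c1=1, c2=1)
[Gauss-Seidel] macro 4: S0 reads c0=2 → after 2×micro: 5; S1 reads c0=5 → after 1×micro: 1; S2 reads c2=1 → after 1×micro: 1 ⇒ (c0=5, c1=1, c2=1)
[Gauss-Seidel] macro 5: S0 reads c0=5 → after 2×micro: 3; S1 reads c0=3 → after 1×micro: 0; S2 reads c2=1 → after 1×micro: 1 ⇒ (c0=3, c1=0, c2=1)
[Gauss-Seidel] macro 6: S0 reads c0=3 → after 2×micro: 2; S1 reads c0=2 → after 1×micro: 1; S2 reads c2=1 → after 1×micro: 1 ⇒ (c0=2, c1=1, c2=1)
[Gauss-Seidel] macro 7: S0 reads c0=2 → after 2×micro: 5; S1 reads c0=5 → after 1×micro: 1; S2 reads c2=1 → after 1×micro: 1 ⇒ (c0=5, c1=1, c2=1)
[Gauss-Seidel] macro 8: S0 reads c0=5 → after 2×micro: 3; S1 reads c0=3 → after 1×micro: 0; S2 reads c2=1 → after 1×micro: 1 ⇒ (c0=3, c1=0, c2=1)
[Gauss-Seidel] macro 9: S0 reads c0=3 → after 2×micro: 2; S1 reads c0=2 → after 1×micro: 1; S2 reads c2=1 → after 1×micro: 1 ⇒ (c0=2, c1=1, c2=1)
[Gauss-Seidel] macro 10: S0 reads c0=2 → after 2×micro: 5; S1 reads c0=5 → after 1×micro: 1; S2 reads c2=1 → after 1×micro: 1 ⇒ (c0=5, c1=1, c2=1)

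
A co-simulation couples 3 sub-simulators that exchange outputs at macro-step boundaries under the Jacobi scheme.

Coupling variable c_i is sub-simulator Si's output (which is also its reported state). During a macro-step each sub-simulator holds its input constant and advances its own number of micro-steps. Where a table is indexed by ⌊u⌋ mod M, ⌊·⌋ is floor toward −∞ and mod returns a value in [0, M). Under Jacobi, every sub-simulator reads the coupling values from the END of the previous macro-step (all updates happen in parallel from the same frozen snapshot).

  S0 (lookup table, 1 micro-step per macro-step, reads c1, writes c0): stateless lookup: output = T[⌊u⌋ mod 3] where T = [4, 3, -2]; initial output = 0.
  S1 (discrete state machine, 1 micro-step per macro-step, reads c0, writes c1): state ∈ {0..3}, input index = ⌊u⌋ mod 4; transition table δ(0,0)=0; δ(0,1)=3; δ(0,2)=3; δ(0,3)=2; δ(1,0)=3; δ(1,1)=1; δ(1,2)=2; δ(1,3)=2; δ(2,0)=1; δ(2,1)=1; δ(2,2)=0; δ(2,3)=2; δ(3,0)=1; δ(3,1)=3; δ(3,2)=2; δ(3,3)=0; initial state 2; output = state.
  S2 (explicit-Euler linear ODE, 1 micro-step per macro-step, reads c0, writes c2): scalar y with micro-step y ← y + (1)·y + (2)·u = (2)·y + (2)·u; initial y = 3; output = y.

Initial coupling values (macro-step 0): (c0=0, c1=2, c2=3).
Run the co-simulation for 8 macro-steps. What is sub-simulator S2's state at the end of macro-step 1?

macro 1: S0 reads c1=2 → after 1×micro: -2; S1 reads c0=0 → after 1×micro: 1; S2 reads c0=0 → after 1×micro: 6 ⇒ (c0=-2, c1=1, c2=6)
macro 2: S0 reads c1=1 → after 1×micro: 3; S1 reads c0=-2 → after 1×micro: 2; S2 reads c0=-2 → after 1×micro: 8 ⇒ (c0=3, c1=2, c2=8)
macro 3: S0 reads c1=2 → after 1×micro: -2; S1 reads c0=3 → after 1×micro: 2; S2 reads c0=3 → after 1×micro: 22 ⇒ (c0=-2, c1=2, c2=22)
macro 4: S0 reads c1=2 → after 1×micro: -2; S1 reads c0=-2 → after 1×micro: 0; S2 reads c0=-2 → after 1×micro: 40 ⇒ (c0=-2, c1=0, c2=40)
macro 5: S0 reads c1=0 → after 1×micro: 4; S1 reads c0=-2 → after 1×micro: 3; S2 reads c0=-2 → after 1×micro: 76 ⇒ (c0=4, c1=3, c2=76)
macro 6: S0 reads c1=3 → after 1×micro: 4; S1 reads c0=4 → after 1×micro: 1; S2 reads c0=4 → after 1×micro: 160 ⇒ (c0=4, c1=1, c2=160)
macro 7: S0 reads c1=1 → after 1×micro: 3; S1 reads c0=4 → after 1×micro: 3; S2 reads c0=4 → after 1×micro: 328 ⇒ (c0=3, c1=3, c2=328)
macro 8: S0 reads c1=3 → after 1×micro: 4; S1 reads c0=3 → after 1×micro: 0; S2 reads c0=3 → after 1×micro: 662 ⇒ (c0=4, c1=0, c2=662)

S2 state at macro-step 1 = 6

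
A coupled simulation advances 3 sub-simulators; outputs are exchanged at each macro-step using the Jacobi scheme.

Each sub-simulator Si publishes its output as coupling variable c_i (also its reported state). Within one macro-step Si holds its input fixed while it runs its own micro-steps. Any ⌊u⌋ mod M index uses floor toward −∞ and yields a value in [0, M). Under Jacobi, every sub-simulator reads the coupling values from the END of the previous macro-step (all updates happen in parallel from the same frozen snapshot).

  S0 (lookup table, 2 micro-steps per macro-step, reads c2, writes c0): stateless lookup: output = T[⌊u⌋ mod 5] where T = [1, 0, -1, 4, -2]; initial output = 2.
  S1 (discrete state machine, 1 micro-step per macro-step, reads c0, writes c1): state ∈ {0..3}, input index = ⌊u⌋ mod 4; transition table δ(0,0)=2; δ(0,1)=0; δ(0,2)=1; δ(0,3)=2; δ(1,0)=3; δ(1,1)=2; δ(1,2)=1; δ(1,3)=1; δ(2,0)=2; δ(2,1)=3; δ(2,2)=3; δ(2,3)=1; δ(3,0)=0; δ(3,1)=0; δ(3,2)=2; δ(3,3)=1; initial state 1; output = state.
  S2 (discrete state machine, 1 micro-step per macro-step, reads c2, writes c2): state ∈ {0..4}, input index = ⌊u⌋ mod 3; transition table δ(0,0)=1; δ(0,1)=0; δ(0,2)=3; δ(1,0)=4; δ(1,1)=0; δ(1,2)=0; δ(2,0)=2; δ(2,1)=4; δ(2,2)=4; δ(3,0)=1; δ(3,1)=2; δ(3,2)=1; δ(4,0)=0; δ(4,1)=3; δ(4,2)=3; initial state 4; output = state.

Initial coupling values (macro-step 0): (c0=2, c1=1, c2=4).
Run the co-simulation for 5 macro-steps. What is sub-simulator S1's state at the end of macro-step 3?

S1 state at macro-step 3 = 3

macro 1: S0 reads c2=4 → after 2×micro: -2; S1 reads c0=2 → after 1×micro: 1; S2 reads c2=4 → after 1×micro: 3 ⇒ (c0=-2, c1=1, c2=3)
macro 2: S0 reads c2=3 → after 2×micro: 4; S1 reads c0=-2 → after 1×micro: 1; S2 reads c2=3 → after 1×micro: 1 ⇒ (c0=4, c1=1, c2=1)
macro 3: S0 reads c2=1 → after 2×micro: 0; S1 reads c0=4 → after 1×micro: 3; S2 reads c2=1 → after 1×micro: 0 ⇒ (c0=0, c1=3, c2=0)
macro 4: S0 reads c2=0 → after 2×micro: 1; S1 reads c0=0 → after 1×micro: 0; S2 reads c2=0 → after 1×micro: 1 ⇒ (c0=1, c1=0, c2=1)
macro 5: S0 reads c2=1 → after 2×micro: 0; S1 reads c0=1 → after 1×micro: 0; S2 reads c2=1 → after 1×micro: 0 ⇒ (c0=0, c1=0, c2=0)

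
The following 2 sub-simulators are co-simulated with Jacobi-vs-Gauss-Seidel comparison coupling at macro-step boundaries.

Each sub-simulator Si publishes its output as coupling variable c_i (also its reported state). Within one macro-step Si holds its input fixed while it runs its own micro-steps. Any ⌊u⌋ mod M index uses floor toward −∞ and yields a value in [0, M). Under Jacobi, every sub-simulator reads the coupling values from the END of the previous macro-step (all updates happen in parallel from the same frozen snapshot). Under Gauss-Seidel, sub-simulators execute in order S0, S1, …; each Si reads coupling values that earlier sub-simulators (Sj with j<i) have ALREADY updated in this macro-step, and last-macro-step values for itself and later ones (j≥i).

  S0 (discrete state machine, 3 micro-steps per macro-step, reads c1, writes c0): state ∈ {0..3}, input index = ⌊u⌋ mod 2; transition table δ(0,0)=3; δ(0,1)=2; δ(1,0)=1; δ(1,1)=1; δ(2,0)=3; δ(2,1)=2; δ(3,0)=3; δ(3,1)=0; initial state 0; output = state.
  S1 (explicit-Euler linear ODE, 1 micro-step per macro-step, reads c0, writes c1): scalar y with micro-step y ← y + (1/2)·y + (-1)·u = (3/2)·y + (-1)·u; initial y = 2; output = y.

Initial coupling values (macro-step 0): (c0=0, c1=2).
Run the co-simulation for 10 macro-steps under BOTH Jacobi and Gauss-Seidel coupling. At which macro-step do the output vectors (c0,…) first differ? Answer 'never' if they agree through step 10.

[Jacobi] macro 1: S0 reads c1=2 → after 3×micro: 3; S1 reads c0=0 → after 1×micro: 3 ⇒ (c0=3, c1=3)
[Jacobi] macro 2: S0 reads c1=3 → after 3×micro: 2; S1 reads c0=3 → after 1×micro: 3/2 ⇒ (c0=2, c1=3/2)
[Jacobi] macro 3: S0 reads c1=3/2 → after 3×micro: 2; S1 reads c0=2 → after 1×micro: 1/4 ⇒ (c0=2, c1=1/4)
[Jacobi] macro 4: S0 reads c1=1/4 → after 3×micro: 3; S1 reads c0=2 → after 1×micro: -13/8 ⇒ (c0=3, c1=-13/8)
[Jacobi] macro 5: S0 reads c1=-13/8 → after 3×micro: 3; S1 reads c0=3 → after 1×micro: -87/16 ⇒ (c0=3, c1=-87/16)
[Jacobi] macro 6: S0 reads c1=-87/16 → after 3×micro: 3; S1 reads c0=3 → after 1×micro: -357/32 ⇒ (c0=3, c1=-357/32)
[Jacobi] macro 7: S0 reads c1=-357/32 → after 3×micro: 3; S1 reads c0=3 → after 1×micro: -1263/64 ⇒ (c0=3, c1=-1263/64)
[Jacobi] macro 8: S0 reads c1=-1263/64 → after 3×micro: 3; S1 reads c0=3 → after 1×micro: -4173/128 ⇒ (c0=3, c1=-4173/128)
[Jacobi] macro 9: S0 reads c1=-4173/128 → after 3×micro: 2; S1 reads c0=3 → after 1×micro: -13287/256 ⇒ (c0=2, c1=-13287/256)
[Jacobi] macro 10: S0 reads c1=-13287/256 → after 3×micro: 3; S1 reads c0=2 → after 1×micro: -40885/512 ⇒ (c0=3, c1=-40885/512)
[Gauss-Seidel] macro 1: S0 reads c1=2 → after 3×micro: 3; S1 reads c0=3 → after 1×micro: 0 ⇒ (c0=3, c1=0)
[Gauss-Seidel] macro 2: S0 reads c1=0 → after 3×micro: 3; S1 reads c0=3 → after 1×micro: -3 ⇒ (c0=3, c1=-3)
[Gauss-Seidel] macro 3: S0 reads c1=-3 → after 3×micro: 2; S1 reads c0=2 → after 1×micro: -13/2 ⇒ (c0=2, c1=-13/2)
[Gauss-Seidel] macro 4: S0 reads c1=-13/2 → after 3×micro: 2; S1 reads c0=2 → after 1×micro: -47/4 ⇒ (c0=2, c1=-47/4)
[Gauss-Seidel] macro 5: S0 reads c1=-47/4 → after 3×micro: 3; S1 reads c0=3 → after 1×micro: -165/8 ⇒ (c0=3, c1=-165/8)
[Gauss-Seidel] macro 6: S0 reads c1=-165/8 → after 3×micro: 2; S1 reads c0=2 → after 1×micro: -527/16 ⇒ (c0=2, c1=-527/16)
[Gauss-Seidel] macro 7: S0 reads c1=-527/16 → after 3×micro: 2; S1 reads c0=2 → after 1×micro: -1645/32 ⇒ (c0=2, c1=-1645/32)
[Gauss-Seidel] macro 8: S0 reads c1=-1645/32 → after 3×micro: 3; S1 reads c0=3 → after 1×micro: -5127/64 ⇒ (c0=3, c1=-5127/64)
[Gauss-Seidel] macro 9: S0 reads c1=-5127/64 → after 3×micro: 2; S1 reads c0=2 → after 1×micro: -15637/128 ⇒ (c0=2, c1=-15637/128)
[Gauss-Seidel] macro 10: S0 reads c1=-15637/128 → after 3×micro: 2; S1 reads c0=2 → after 1×micro: -47423/256 ⇒ (c0=2, c1=-47423/256)

first divergence at macro-step: 1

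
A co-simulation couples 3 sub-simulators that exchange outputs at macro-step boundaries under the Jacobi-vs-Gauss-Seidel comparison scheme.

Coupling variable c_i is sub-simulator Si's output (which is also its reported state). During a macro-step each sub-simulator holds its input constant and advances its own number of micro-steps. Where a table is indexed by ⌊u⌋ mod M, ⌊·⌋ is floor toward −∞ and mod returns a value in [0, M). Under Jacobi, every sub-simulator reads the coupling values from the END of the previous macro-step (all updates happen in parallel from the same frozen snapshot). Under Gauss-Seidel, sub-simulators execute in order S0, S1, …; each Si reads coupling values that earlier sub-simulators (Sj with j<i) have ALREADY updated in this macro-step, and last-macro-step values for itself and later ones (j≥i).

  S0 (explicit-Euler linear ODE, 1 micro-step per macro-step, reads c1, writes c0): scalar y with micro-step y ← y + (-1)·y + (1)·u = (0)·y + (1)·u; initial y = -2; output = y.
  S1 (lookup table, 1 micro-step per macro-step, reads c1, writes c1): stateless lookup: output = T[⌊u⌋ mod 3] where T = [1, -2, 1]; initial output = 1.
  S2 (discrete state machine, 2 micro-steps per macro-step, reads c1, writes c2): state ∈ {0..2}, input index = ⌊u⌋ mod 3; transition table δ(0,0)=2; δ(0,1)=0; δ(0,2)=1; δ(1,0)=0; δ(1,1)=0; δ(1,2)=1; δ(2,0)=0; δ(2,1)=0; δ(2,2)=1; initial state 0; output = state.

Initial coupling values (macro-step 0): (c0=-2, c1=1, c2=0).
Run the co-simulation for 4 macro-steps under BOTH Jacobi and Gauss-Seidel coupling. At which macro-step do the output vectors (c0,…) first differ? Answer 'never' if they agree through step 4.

[Jacobi] macro 1: S0 reads c1=1 → after 1×micro: 1; S1 reads c1=1 → after 1×micro: -2; S2 reads c1=1 → after 2×micro: 0 ⇒ (c0=1, c1=-2, c2=0)
[Jacobi] macro 2: S0 reads c1=-2 → after 1×micro: -2; S1 reads c1=-2 → after 1×micro: -2; S2 reads c1=-2 → after 2×micro: 0 ⇒ (c0=-2, c1=-2, c2=0)
[Jacobi] macro 3: S0 reads c1=-2 → after 1×micro: -2; S1 reads c1=-2 → after 1×micro: -2; S2 reads c1=-2 → after 2×micro: 0 ⇒ (c0=-2, c1=-2, c2=0)
[Jacobi] macro 4: S0 reads c1=-2 → after 1×micro: -2; S1 reads c1=-2 → after 1×micro: -2; S2 reads c1=-2 → after 2×micro: 0 ⇒ (c0=-2, c1=-2, c2=0)
[Gauss-Seidel] macro 1: S0 reads c1=1 → after 1×micro: 1; S1 reads c1=1 → after 1×micro: -2; S2 reads c1=-2 → after 2×micro: 0 ⇒ (c0=1, c1=-2, c2=0)
[Gauss-Seidel] macro 2: S0 reads c1=-2 → after 1×micro: -2; S1 reads c1=-2 → after 1×micro: -2; S2 reads c1=-2 → after 2×micro: 0 ⇒ (c0=-2, c1=-2, c2=0)
[Gauss-Seidel] macro 3: S0 reads c1=-2 → after 1×micro: -2; S1 reads c1=-2 → after 1×micro: -2; S2 reads c1=-2 → after 2×micro: 0 ⇒ (c0=-2, c1=-2, c2=0)
[Gauss-Seidel] macro 4: S0 reads c1=-2 → after 1×micro: -2; S1 reads c1=-2 → after 1×micro: -2; S2 reads c1=-2 → after 2×micro: 0 ⇒ (c0=-2, c1=-2, c2=0)

first divergence at macro-step: never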